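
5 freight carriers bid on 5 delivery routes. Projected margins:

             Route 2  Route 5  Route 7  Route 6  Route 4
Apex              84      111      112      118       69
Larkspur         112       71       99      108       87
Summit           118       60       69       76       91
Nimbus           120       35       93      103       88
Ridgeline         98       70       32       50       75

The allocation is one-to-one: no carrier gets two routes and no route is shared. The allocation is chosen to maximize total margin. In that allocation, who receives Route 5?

Optimal: Apex→Route 5 ($111k), Larkspur→Route 7 ($99k), Summit→Route 2 ($118k), Nimbus→Route 6 ($103k), Ridgeline→Route 4 ($75k) — total 111+99+118+103+75 = $506k.
Next-best assignment: Apex→Route 5, Larkspur→Route 6, Summit→Route 2, Nimbus→Route 7, Ridgeline→Route 4 = $505k.
Checked against all permutations: $506k is optimal.
Apex's own top route is Route 6 ($118k), but forcing Apex→Route 6 and reassigning the rest optimally gives only $498k — worse by 8.

Apex receives Route 5.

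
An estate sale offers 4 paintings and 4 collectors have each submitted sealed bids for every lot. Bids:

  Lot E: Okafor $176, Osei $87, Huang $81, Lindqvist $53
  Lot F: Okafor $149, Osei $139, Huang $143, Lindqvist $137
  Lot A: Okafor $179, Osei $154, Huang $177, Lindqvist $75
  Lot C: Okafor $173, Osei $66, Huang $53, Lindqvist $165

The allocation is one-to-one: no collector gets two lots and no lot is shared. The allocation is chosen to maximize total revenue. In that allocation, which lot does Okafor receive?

Okafor receives Lot E.

Treat this as an assignment problem: match each collector to one lot.
Optimal: Okafor→Lot E ($176), Osei→Lot F ($139), Huang→Lot A ($177), Lindqvist→Lot C ($165) — total 176+139+177+165 = $657.
Okafor's own top lot is Lot A ($179), but forcing Okafor→Lot A and reassigning the rest optimally gives only $574 — worse by 83.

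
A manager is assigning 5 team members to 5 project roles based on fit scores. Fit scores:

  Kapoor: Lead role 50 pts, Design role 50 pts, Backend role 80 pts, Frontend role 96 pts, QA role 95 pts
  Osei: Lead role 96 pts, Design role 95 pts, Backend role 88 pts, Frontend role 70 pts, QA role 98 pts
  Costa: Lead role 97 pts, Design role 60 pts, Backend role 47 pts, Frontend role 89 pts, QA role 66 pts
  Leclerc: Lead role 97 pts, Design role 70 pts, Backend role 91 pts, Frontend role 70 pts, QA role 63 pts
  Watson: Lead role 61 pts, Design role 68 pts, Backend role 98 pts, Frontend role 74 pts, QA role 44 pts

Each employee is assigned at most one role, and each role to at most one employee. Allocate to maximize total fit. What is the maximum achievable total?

Optimal: Kapoor→QA role (95 pts), Osei→Design role (95 pts), Costa→Frontend role (89 pts), Leclerc→Lead role (97 pts), Watson→Backend role (98 pts) — total 95+95+89+97+98 = 474 pts.
Column-greedy (each role in turn goes to its best remaining employee) gives 449 pts, worse by 25.

Maximum total: 474 pts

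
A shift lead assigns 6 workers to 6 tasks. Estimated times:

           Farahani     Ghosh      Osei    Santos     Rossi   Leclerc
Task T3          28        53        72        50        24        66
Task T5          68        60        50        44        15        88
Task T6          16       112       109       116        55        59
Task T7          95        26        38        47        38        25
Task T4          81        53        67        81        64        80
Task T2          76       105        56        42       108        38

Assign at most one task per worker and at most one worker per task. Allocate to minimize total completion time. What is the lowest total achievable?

Treat this as an assignment problem: match each worker to one task.
Optimal: Farahani→Task T6 (16 min), Ghosh→Task T4 (53 min), Osei→Task T5 (50 min), Santos→Task T2 (42 min), Rossi→Task T3 (24 min), Leclerc→Task T7 (25 min) — total 16+53+50+42+24+25 = 210 min.
Min-entry greedy (repeatedly take the single cheapest remaining cell) gives 218 min, worse by 8.
Swapping Farahani↔Osei (Farahani→Task T5 68 min, Osei→Task T6 109 min) adds 111.

Min total: 210 min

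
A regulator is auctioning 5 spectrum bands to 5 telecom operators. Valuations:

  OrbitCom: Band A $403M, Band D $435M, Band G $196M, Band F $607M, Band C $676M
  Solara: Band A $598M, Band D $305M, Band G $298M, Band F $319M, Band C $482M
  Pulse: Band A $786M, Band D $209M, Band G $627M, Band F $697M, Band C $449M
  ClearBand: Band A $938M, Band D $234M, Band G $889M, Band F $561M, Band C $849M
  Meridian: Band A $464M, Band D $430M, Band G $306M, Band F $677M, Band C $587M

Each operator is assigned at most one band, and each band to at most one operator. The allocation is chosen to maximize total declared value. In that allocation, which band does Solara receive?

Optimal: OrbitCom→Band C ($676M), Solara→Band D ($305M), Pulse→Band A ($786M), ClearBand→Band G ($889M), Meridian→Band F ($677M) — total 676+305+786+889+677 = $3333M.
Max-entry greedy (repeatedly take the single best remaining cell) gives $3039M, worse by 294.
No other one-to-one assignment exceeds $3333M.
Solara's own top band is Band A ($598M), but forcing Solara→Band A and reassigning the rest optimally gives only $3290M — worse by 43.

Solara receives Band D.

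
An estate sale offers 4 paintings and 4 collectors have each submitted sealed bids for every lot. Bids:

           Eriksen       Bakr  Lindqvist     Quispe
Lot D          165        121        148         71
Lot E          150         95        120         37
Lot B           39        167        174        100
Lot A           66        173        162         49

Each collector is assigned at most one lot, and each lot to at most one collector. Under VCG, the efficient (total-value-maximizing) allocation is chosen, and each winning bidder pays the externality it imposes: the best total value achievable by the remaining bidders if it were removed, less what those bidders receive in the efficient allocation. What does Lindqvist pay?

Lindqvist pays $15.

Efficient allocation: Eriksen→Lot E ($150), Bakr→Lot A ($173), Lindqvist→Lot D ($148), Quispe→Lot B ($100); total welfare W = $571.
Lindqvist receives Lot D at value $148, so the others get W − 148 = $423.
Without Lindqvist: best allocation of the remaining 3 bidders over all 4 lots is Eriksen→Lot D ($165), Bakr→Lot A ($173), Quispe→Lot B ($100), total $438.
VCG payment = (others' best without Lindqvist) − (others' welfare with Lindqvist) = 438 − 423 = $15.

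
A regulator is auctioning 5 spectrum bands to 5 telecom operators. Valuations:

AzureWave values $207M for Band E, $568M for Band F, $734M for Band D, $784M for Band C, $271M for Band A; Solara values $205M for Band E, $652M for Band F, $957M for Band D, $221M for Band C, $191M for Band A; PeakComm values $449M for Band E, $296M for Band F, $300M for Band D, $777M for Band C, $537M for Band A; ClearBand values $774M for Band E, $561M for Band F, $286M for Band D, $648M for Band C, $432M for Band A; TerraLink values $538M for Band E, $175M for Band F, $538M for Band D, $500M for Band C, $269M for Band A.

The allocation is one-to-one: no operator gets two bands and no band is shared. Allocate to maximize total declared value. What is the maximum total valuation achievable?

Treat this as an assignment problem: match each operator to one band.
Optimal: AzureWave→Band C ($784M), Solara→Band D ($957M), PeakComm→Band A ($537M), ClearBand→Band F ($561M), TerraLink→Band E ($538M) — total 784+957+537+561+538 = $3377M.
Row-greedy (each operator in turn takes its best remaining band) gives $3227M, worse by 150.
Next-best assignment: AzureWave→Band F, Solara→Band D, PeakComm→Band C, ClearBand→Band E, TerraLink→Band A = $3345M.
Every other assignment is strictly worse.

Max total: $3377M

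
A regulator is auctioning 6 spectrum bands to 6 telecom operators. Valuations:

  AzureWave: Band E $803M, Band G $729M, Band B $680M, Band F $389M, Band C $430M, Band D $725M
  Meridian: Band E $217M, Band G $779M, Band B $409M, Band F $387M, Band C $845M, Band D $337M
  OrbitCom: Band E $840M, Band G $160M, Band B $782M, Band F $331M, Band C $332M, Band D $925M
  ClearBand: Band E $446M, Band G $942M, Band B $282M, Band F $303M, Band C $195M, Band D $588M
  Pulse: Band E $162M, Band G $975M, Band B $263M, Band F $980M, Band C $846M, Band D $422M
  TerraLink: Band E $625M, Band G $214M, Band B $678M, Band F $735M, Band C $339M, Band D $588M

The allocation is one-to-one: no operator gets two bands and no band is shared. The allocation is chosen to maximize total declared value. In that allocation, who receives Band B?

TerraLink receives Band B.

This is a one-to-one assignment (maximum-weight bipartite matching).
Optimal: AzureWave→Band E ($803M), Meridian→Band C ($845M), OrbitCom→Band D ($925M), ClearBand→Band G ($942M), Pulse→Band F ($980M), TerraLink→Band B ($678M) — total 803+845+925+942+980+678 = $5173M.
Column-greedy (each band in turn goes to its best remaining operator) gives $4663M, worse by 510.
Checked against all permutations: $5173M is optimal.
TerraLink's own top band is Band F ($735M), but forcing TerraLink→Band F and reassigning the rest optimally gives only $4728M — worse by 445.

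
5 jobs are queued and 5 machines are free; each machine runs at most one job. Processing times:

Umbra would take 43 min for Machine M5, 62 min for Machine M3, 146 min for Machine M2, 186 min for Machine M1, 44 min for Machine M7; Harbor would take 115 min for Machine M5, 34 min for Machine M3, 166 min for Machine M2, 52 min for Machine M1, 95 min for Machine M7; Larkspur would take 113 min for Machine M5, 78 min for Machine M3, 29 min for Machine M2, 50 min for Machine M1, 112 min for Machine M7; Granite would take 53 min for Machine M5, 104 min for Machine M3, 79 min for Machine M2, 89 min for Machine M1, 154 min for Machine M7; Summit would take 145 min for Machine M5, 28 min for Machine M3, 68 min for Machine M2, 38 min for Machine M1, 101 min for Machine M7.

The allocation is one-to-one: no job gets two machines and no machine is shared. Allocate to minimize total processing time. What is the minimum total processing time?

Treat this as an assignment problem: match each job to one machine.
Optimal: Umbra→Machine M7 (44 min), Harbor→Machine M3 (34 min), Larkspur→Machine M2 (29 min), Granite→Machine M5 (53 min), Summit→Machine M1 (38 min) — total 44+34+29+53+38 = 198 min.
Next-best assignment: Umbra→Machine M7, Harbor→Machine M1, Larkspur→Machine M2, Granite→Machine M5, Summit→Machine M3 = 206 min.
No other one-to-one assignment undercuts 198 min.

Minimum total: 198 min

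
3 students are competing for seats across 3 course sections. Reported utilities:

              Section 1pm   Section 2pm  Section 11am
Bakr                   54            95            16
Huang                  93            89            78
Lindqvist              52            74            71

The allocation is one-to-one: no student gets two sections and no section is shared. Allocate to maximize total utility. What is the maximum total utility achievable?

Optimal: Bakr→Section 2pm (95 points), Huang→Section 1pm (93 points), Lindqvist→Section 11am (71 points) — total 95+93+71 = 259 points.
Next-best assignment: Bakr→Section 2pm, Huang→Section 11am, Lindqvist→Section 1pm = 225 points.
No other one-to-one assignment exceeds 259 points.

Max total: 259 points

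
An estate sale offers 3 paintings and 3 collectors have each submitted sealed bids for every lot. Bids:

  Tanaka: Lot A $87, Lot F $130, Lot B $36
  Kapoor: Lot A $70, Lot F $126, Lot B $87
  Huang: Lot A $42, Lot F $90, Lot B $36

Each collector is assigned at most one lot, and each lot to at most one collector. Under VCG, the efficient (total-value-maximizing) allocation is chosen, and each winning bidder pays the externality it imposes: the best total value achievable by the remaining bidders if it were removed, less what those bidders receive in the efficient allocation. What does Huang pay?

Huang pays $43.

Efficient allocation: Tanaka→Lot A ($87), Kapoor→Lot B ($87), Huang→Lot F ($90); total welfare W = $264.
Huang receives Lot F at value $90, so the others get W − 90 = $174.
Without Huang: best allocation of the remaining 2 bidders over all 3 lots is Tanaka→Lot F ($130), Kapoor→Lot B ($87), total $217.
VCG payment = (others' best without Huang) − (others' welfare with Huang) = 217 − 174 = $43.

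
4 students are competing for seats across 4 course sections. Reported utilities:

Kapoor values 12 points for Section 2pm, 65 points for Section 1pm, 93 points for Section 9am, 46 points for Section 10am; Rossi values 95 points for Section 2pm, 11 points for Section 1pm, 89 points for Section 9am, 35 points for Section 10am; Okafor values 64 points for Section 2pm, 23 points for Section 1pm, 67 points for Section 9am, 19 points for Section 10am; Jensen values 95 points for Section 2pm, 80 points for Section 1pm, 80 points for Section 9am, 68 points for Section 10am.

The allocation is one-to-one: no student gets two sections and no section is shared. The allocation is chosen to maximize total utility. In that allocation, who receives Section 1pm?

Kapoor receives Section 1pm.

This is a one-to-one assignment (maximum-weight bipartite matching).
Optimal: Kapoor→Section 1pm (65 points), Rossi→Section 2pm (95 points), Okafor→Section 9am (67 points), Jensen→Section 10am (68 points) — total 65+95+67+68 = 295 points.
Max-entry greedy (repeatedly take the single best remaining cell) gives 287 points, worse by 8.
Next-best assignment: Kapoor→Section 10am, Rossi→Section 2pm, Okafor→Section 9am, Jensen→Section 1pm = 288 points.
Kapoor's own top section is Section 9am (93 points), but forcing Kapoor→Section 9am and reassigning the rest optimally gives only 287 points — worse by 8.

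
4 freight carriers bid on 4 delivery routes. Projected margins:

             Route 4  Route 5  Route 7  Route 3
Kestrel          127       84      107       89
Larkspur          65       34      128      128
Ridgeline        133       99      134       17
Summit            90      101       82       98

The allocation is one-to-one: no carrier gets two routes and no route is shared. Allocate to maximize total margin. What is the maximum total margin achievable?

Optimal: Kestrel→Route 4 ($127k), Larkspur→Route 3 ($128k), Ridgeline→Route 7 ($134k), Summit→Route 5 ($101k) — total 127+128+134+101 = $490k.
Column-greedy (each route in turn goes to its best remaining carrier) gives $451k, worse by 39.
Swapping Ridgeline↔Summit (Ridgeline→Route 5 $99k, Summit→Route 7 $82k) loses 54.

Max total: $490k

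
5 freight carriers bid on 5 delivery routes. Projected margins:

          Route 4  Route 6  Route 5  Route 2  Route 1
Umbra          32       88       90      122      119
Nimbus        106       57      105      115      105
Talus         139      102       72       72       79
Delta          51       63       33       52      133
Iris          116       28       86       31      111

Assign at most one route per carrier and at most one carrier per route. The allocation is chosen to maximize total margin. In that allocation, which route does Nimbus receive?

Optimal: Umbra→Route 2 ($122k), Nimbus→Route 5 ($105k), Talus→Route 6 ($102k), Delta→Route 1 ($133k), Iris→Route 4 ($116k) — total 122+105+102+133+116 = $578k.
Max-entry greedy (repeatedly take the single best remaining cell) gives $527k, worse by 51.
Swapping Talus↔Nimbus (Talus→Route 5 $72k, Nimbus→Route 6 $57k) loses 78.
Every other assignment is strictly worse.
Nimbus's own top route is Route 2 ($115k), but forcing Nimbus→Route 2 and reassigning the rest optimally gives only $561k — worse by 17.

Nimbus receives Route 5.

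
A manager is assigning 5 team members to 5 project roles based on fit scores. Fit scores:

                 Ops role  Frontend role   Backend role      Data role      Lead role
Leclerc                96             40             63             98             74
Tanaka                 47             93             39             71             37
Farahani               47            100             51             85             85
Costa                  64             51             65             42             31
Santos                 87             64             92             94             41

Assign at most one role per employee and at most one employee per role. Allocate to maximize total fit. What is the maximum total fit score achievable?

Optimal: Leclerc→Ops role (96 pts), Tanaka→Frontend role (93 pts), Farahani→Lead role (85 pts), Costa→Backend role (65 pts), Santos→Data role (94 pts) — total 96+93+85+65+94 = 433 pts.
Row-greedy (each employee in turn takes its best remaining role) gives 428 pts, worse by 5.
Next-best assignment: Leclerc→Data role, Tanaka→Frontend role, Farahani→Lead role, Costa→Ops role, Santos→Backend role = 432 pts.
Swapping Santos↔Leclerc (Santos→Ops role 87 pts, Leclerc→Data role 98 pts) loses 5.

Max total: 433 pts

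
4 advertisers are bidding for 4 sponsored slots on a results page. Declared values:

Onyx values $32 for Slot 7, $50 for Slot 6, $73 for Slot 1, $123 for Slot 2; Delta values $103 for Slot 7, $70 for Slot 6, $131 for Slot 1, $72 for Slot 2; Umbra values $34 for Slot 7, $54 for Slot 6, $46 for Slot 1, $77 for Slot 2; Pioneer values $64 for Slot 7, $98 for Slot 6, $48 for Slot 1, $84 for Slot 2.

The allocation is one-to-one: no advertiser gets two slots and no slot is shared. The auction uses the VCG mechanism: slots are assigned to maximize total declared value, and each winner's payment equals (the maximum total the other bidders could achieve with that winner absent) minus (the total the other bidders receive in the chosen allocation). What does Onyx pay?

Onyx pays $43.

Efficient allocation: Onyx→Slot 2 ($123), Delta→Slot 1 ($131), Umbra→Slot 7 ($34), Pioneer→Slot 6 ($98); total welfare W = $386.
Onyx receives Slot 2 at value $123, so the others get W − 123 = $263.
Without Onyx: best allocation of the remaining 3 bidders over all 4 slots is Delta→Slot 1 ($131), Umbra→Slot 2 ($77), Pioneer→Slot 6 ($98), total $306.
VCG payment = (others' best without Onyx) − (others' welfare with Onyx) = 306 − 263 = $43.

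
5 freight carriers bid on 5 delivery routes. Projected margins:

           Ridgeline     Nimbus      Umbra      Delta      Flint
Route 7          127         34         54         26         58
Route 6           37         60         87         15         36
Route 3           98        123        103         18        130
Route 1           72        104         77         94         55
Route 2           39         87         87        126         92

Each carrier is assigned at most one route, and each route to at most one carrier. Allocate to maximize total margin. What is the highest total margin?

Maximum total: $574k

Optimal: Ridgeline→Route 7 ($127k), Nimbus→Route 1 ($104k), Umbra→Route 6 ($87k), Delta→Route 2 ($126k), Flint→Route 3 ($130k) — total 127+104+87+126+130 = $574k.
Row-greedy (each carrier in turn takes its best remaining route) gives $518k, worse by 56.
Next-best assignment: Ridgeline→Route 7, Nimbus→Route 2, Umbra→Route 6, Delta→Route 1, Flint→Route 3 = $525k.
Swapping Flint↔Ridgeline (Flint→Route 7 $58k, Ridgeline→Route 3 $98k) loses 101.
No other one-to-one assignment exceeds $574k.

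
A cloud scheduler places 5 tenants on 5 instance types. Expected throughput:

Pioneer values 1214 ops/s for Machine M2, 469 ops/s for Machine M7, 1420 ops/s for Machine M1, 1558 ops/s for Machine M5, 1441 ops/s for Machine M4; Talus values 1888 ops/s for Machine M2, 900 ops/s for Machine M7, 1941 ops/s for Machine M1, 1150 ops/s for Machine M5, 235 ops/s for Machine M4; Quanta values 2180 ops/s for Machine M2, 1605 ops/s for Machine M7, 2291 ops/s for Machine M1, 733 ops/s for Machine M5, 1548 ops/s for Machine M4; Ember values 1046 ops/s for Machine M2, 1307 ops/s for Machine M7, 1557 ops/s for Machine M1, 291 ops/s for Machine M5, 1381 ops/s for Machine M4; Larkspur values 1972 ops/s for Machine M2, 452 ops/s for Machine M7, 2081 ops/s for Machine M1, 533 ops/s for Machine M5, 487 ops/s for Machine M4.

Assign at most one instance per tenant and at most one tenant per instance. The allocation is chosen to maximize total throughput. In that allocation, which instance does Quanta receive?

Optimal: Pioneer→Machine M5 (1558 ops/s), Talus→Machine M2 (1888 ops/s), Quanta→Machine M7 (1605 ops/s), Ember→Machine M4 (1381 ops/s), Larkspur→Machine M1 (2081 ops/s) — total 1558+1888+1605+1381+2081 = 8513 ops/s.
Max-entry greedy (repeatedly take the single best remaining cell) gives 8102 ops/s, worse by 411.
Swapping Quanta↔Larkspur (Quanta→Machine M1 2291 ops/s, Larkspur→Machine M7 452 ops/s) loses 943.
Quanta's own top instance is Machine M1 (2291 ops/s), but forcing Quanta→Machine M1 and reassigning the rest optimally gives only 8161 ops/s — worse by 352.

Quanta receives Machine M7.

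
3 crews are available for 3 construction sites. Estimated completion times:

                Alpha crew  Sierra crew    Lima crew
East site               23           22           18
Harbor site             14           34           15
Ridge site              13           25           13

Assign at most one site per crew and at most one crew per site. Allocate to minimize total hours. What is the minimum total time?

Min total: 49 hours

This is the linear assignment problem.
Optimal: Alpha crew→Harbor site (14 hours), Sierra crew→East site (22 hours), Lima crew→Ridge site (13 hours) — total 14+22+13 = 49 hours.
Min-entry greedy (repeatedly take the single cheapest remaining cell) gives 50 hours, worse by 1.
Next-best assignment: Alpha crew→Ridge site, Sierra crew→East site, Lima crew→Harbor site = 50 hours.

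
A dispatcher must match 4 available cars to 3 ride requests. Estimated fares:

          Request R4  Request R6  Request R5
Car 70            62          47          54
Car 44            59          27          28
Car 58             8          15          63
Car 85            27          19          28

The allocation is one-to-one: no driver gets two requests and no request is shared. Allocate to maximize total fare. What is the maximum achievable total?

Max total: $169

Optimal: Car 44→Request R4 ($59), Car 70→Request R6 ($47), Car 58→Request R5 ($63) — total 59+47+63 = $169.
Row-greedy (each driver in turn takes its best remaining request) gives $105, worse by 64.
Next-best assignment: Car 70→Request R4, Car 44→Request R6, Car 58→Request R5 = $152.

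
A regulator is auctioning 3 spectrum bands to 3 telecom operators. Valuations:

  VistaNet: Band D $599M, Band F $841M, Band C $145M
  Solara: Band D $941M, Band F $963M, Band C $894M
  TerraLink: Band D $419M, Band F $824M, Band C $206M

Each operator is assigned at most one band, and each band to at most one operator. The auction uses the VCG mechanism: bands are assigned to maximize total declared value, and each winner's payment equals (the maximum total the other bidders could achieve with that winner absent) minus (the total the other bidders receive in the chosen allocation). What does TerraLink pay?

Efficient allocation: VistaNet→Band D ($599M), Solara→Band C ($894M), TerraLink→Band F ($824M); total welfare W = $2317M.
TerraLink receives Band F at value $824M, so the others get W − 824 = $1493M.
Without TerraLink: best allocation of the remaining 2 bidders over all 3 bands is VistaNet→Band F ($841M), Solara→Band D ($941M), total $1782M.
VCG payment = (others' best without TerraLink) − (others' welfare with TerraLink) = 1782 − 1493 = $289M.

TerraLink pays $289M.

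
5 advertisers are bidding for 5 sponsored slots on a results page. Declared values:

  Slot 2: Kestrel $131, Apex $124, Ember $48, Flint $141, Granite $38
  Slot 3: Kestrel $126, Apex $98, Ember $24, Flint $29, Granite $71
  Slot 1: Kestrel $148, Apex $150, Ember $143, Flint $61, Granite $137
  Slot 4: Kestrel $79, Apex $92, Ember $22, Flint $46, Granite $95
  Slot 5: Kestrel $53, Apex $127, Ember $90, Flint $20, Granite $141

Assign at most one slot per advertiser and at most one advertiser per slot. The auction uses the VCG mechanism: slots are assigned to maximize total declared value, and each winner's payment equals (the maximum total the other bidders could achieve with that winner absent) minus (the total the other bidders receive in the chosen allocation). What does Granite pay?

Efficient allocation: Kestrel→Slot 3 ($126), Apex→Slot 4 ($92), Ember→Slot 1 ($143), Flint→Slot 2 ($141), Granite→Slot 5 ($141); total welfare W = $643.
Granite receives Slot 5 at value $141, so the others get W − 141 = $502.
Without Granite: best allocation of the remaining 4 bidders over all 5 slots is Kestrel→Slot 3 ($126), Apex→Slot 5 ($127), Ember→Slot 1 ($143), Flint→Slot 2 ($141), total $537.
VCG payment = (others' best without Granite) − (others' welfare with Granite) = 537 − 502 = $35.

Granite pays $35.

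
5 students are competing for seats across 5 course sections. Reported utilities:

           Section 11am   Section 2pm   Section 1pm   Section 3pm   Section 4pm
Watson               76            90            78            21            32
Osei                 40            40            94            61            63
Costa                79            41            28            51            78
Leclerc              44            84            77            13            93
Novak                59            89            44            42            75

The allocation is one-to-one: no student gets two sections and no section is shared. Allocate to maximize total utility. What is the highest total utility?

Maximum total: 403 points

Optimal: Watson→Section 11am (76 points), Osei→Section 1pm (94 points), Costa→Section 3pm (51 points), Leclerc→Section 4pm (93 points), Novak→Section 2pm (89 points) — total 76+94+51+93+89 = 403 points.
Row-greedy (each student in turn takes its best remaining section) gives 398 points, worse by 5.
Next-best assignment: Watson→Section 1pm, Osei→Section 3pm, Costa→Section 11am, Leclerc→Section 4pm, Novak→Section 2pm = 400 points.
Checked against all permutations: 403 points is optimal.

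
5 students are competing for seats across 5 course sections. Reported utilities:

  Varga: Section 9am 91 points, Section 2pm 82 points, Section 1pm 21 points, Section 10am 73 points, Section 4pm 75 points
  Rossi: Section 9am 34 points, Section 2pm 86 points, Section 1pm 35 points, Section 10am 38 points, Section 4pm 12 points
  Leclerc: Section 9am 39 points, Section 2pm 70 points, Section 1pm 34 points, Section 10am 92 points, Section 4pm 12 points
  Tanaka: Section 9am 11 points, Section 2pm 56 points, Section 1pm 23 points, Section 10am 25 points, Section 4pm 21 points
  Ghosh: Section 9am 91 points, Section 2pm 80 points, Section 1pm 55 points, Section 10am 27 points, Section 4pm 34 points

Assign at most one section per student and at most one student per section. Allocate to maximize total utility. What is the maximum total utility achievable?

Max total: 367 points

Optimal: Varga→Section 4pm (75 points), Rossi→Section 2pm (86 points), Leclerc→Section 10am (92 points), Tanaka→Section 1pm (23 points), Ghosh→Section 9am (91 points) — total 75+86+92+23+91 = 367 points.
Row-greedy (each student in turn takes its best remaining section) gives 326 points, worse by 41.
Next-best assignment: Varga→Section 4pm, Rossi→Section 1pm, Leclerc→Section 10am, Tanaka→Section 2pm, Ghosh→Section 9am = 349 points.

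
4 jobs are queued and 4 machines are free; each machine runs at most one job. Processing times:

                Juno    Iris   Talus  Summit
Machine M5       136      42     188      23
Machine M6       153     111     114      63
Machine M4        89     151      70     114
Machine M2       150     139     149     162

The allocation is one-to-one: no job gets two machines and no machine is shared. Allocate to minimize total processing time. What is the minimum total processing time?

Min total: 325 min

Optimal: Juno→Machine M2 (150 min), Iris→Machine M5 (42 min), Talus→Machine M4 (70 min), Summit→Machine M6 (63 min) — total 150+42+70+63 = 325 min.
Min-entry greedy (repeatedly take the single cheapest remaining cell) gives 354 min, worse by 29.
Next-best assignment: Juno→Machine M4, Iris→Machine M5, Talus→Machine M2, Summit→Machine M6 = 343 min.
Swapping Juno↔Summit (Juno→Machine M6 153 min, Summit→Machine M2 162 min) adds 102.
Every other assignment is strictly worse.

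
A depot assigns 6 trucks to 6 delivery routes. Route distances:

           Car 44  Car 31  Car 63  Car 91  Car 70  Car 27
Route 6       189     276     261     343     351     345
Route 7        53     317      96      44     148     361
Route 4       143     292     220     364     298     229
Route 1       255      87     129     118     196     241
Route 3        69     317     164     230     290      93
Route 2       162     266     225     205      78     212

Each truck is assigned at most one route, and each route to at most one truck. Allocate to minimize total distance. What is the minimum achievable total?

Treat this as an assignment problem: match each truck to one route.
Optimal: Car 44→Route 4 (143 km), Car 31→Route 1 (87 km), Car 63→Route 6 (261 km), Car 91→Route 7 (44 km), Car 70→Route 2 (78 km), Car 27→Route 3 (93 km) — total 143+87+261+44+78+93 = 706 km.
Column-greedy (each route in turn goes to its cheapest remaining truck) gives 711 km, worse by 5.
Every other assignment is strictly worse.

Minimum total: 706 km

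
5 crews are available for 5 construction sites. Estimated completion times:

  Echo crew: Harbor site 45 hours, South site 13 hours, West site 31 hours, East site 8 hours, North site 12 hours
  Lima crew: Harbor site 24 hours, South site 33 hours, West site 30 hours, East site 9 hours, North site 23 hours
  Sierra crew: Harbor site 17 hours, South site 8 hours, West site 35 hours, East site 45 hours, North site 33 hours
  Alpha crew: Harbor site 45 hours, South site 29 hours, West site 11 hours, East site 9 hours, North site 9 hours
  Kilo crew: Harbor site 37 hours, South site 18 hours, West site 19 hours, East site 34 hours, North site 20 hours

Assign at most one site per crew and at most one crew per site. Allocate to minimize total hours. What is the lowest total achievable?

Minimum total: 67 hours

Treat this as an assignment problem: match each crew to one site.
Optimal: Echo crew→South site (13 hours), Lima crew→East site (9 hours), Sierra crew→Harbor site (17 hours), Alpha crew→North site (9 hours), Kilo crew→West site (19 hours) — total 13+9+17+9+19 = 67 hours.
Min-entry greedy (repeatedly take the single cheapest remaining cell) gives 68 hours, worse by 1.
Swapping Echo crew↔Sierra crew (Echo crew→Harbor site 45 hours, Sierra crew→South site 8 hours) adds 23.
No other one-to-one assignment undercuts 67 hours.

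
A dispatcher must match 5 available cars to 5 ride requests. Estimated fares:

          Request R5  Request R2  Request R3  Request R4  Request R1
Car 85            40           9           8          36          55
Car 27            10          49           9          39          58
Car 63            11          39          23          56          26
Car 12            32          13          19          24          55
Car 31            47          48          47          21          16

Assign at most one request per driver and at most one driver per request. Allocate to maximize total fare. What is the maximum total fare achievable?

This is the linear assignment problem.
Optimal: Car 85→Request R5 ($40), Car 27→Request R2 ($49), Car 63→Request R4 ($56), Car 12→Request R1 ($55), Car 31→Request R3 ($47) — total 40+49+56+55+47 = $247.
Column-greedy (each request in turn goes to its best remaining driver) gives $210, worse by 37.
Next-best assignment: Car 85→Request R1, Car 27→Request R2, Car 63→Request R4, Car 12→Request R5, Car 31→Request R3 = $239.
Swapping Car 12↔Car 31 (Car 12→Request R3 $19, Car 31→Request R1 $16) loses 67.
No other one-to-one assignment exceeds $247.

Maximum total: $247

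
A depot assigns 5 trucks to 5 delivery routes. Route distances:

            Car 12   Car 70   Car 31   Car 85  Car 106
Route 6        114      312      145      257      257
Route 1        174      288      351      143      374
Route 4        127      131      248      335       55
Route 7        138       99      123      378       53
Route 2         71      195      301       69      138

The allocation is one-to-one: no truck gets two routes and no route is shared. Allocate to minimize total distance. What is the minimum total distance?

Minimum total: 513 km

Optimal: Car 12→Route 2 (71 km), Car 70→Route 7 (99 km), Car 31→Route 6 (145 km), Car 85→Route 1 (143 km), Car 106→Route 4 (55 km) — total 71+99+145+143+55 = 513 km.
Min-entry greedy (repeatedly take the single cheapest remaining cell) gives 718 km, worse by 205.
Every other assignment is strictly worse.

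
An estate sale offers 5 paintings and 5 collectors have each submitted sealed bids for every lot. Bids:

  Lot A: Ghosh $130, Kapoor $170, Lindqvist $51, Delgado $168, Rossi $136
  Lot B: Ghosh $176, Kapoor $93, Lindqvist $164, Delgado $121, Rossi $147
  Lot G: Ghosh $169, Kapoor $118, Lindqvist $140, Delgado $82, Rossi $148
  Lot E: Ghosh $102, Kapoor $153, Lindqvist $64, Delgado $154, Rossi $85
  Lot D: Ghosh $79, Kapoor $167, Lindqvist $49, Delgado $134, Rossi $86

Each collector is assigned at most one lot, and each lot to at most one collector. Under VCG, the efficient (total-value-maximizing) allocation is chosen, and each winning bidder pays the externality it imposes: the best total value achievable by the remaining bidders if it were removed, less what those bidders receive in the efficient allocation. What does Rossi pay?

Rossi pays $14.

Efficient allocation: Ghosh→Lot G ($169), Kapoor→Lot D ($167), Lindqvist→Lot B ($164), Delgado→Lot E ($154), Rossi→Lot A ($136); total welfare W = $790.
Rossi receives Lot A at value $136, so the others get W − 136 = $654.
Without Rossi: best allocation of the remaining 4 bidders over all 5 lots is Ghosh→Lot G ($169), Kapoor→Lot D ($167), Lindqvist→Lot B ($164), Delgado→Lot A ($168), total $668.
VCG payment = (others' best without Rossi) − (others' welfare with Rossi) = 668 − 654 = $14.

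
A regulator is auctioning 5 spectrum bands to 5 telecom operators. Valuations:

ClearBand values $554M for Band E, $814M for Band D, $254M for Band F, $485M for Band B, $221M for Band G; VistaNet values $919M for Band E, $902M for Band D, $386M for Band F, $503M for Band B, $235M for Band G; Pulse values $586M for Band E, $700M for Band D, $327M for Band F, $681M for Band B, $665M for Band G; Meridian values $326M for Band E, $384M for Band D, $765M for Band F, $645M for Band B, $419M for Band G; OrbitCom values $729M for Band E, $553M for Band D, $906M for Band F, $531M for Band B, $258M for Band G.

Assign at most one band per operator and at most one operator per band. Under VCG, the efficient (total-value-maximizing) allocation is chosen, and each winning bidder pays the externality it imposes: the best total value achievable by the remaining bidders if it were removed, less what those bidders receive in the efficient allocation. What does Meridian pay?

Meridian pays $16M.

Efficient allocation: ClearBand→Band D ($814M), VistaNet→Band E ($919M), Pulse→Band G ($665M), Meridian→Band B ($645M), OrbitCom→Band F ($906M); total welfare W = $3949M.
Meridian receives Band B at value $645M, so the others get W − 645 = $3304M.
Without Meridian: best allocation of the remaining 4 bidders over all 5 bands is ClearBand→Band D ($814M), VistaNet→Band E ($919M), Pulse→Band B ($681M), OrbitCom→Band F ($906M), total $3320M.
VCG payment = (others' best without Meridian) − (others' welfare with Meridian) = 3320 − 3304 = $16M.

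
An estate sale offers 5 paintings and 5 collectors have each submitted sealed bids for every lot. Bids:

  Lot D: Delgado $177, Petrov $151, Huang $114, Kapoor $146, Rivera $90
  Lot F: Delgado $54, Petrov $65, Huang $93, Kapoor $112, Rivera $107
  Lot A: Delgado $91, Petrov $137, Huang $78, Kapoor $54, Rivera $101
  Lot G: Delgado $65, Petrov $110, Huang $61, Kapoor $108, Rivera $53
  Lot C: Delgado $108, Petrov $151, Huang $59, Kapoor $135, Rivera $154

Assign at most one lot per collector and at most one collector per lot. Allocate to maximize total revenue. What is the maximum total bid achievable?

This is a one-to-one assignment (maximum-weight bipartite matching).
Optimal: Delgado→Lot D ($177), Petrov→Lot A ($137), Huang→Lot F ($93), Kapoor→Lot G ($108), Rivera→Lot C ($154) — total 177+137+93+108+154 = $669.
Row-greedy (each collector in turn takes its best remaining lot) gives $630, worse by 39.
Every other assignment is strictly worse.

Max total: $669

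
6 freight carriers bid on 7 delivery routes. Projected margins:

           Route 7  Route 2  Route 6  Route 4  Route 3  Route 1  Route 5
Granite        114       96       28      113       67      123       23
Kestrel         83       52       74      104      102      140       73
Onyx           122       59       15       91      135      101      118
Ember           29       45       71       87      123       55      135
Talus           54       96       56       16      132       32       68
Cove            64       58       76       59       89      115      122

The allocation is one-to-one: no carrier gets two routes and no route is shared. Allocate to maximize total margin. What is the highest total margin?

Optimal: Granite→Route 4 ($113k), Kestrel→Route 1 ($140k), Onyx→Route 7 ($122k), Ember→Route 5 ($135k), Talus→Route 3 ($132k), Cove→Route 6 ($76k) — total 113+140+122+135+132+76 = $718k.
Column-greedy (each route in turn goes to its best remaining carrier) gives $585k, worse by 133.
Swapping Kestrel↔Cove (Kestrel→Route 6 $74k, Cove→Route 1 $115k) loses 27.
No other one-to-one assignment exceeds $718k.

Max total: $718k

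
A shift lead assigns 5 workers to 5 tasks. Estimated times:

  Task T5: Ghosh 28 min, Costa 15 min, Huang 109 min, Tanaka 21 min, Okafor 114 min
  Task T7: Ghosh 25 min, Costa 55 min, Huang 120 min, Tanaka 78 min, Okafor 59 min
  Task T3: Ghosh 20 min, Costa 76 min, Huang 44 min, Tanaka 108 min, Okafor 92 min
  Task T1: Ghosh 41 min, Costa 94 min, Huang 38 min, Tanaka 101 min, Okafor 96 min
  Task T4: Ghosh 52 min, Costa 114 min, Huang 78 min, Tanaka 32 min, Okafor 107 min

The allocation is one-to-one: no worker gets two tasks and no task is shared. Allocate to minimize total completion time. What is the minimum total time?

Minimum total: 164 min

Optimal: Ghosh→Task T3 (20 min), Costa→Task T5 (15 min), Huang→Task T1 (38 min), Tanaka→Task T4 (32 min), Okafor→Task T7 (59 min) — total 20+15+38+32+59 = 164 min.
Column-greedy (each task in turn goes to its cheapest remaining worker) gives 212 min, worse by 48.
Next-best assignment: Ghosh→Task T1, Costa→Task T5, Huang→Task T3, Tanaka→Task T4, Okafor→Task T7 = 191 min.
No other one-to-one assignment undercuts 164 min.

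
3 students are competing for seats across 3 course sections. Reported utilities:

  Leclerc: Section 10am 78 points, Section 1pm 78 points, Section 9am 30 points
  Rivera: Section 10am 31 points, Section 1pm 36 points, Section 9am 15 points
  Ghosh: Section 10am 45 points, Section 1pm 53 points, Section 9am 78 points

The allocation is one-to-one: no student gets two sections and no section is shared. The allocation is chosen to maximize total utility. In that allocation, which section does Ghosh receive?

Optimal: Leclerc→Section 10am (78 points), Rivera→Section 1pm (36 points), Ghosh→Section 9am (78 points) — total 78+36+78 = 192 points.
Column-greedy (each section in turn goes to its best remaining student) gives 146 points, worse by 46.
Every other assignment is strictly worse.

Ghosh receives Section 9am.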